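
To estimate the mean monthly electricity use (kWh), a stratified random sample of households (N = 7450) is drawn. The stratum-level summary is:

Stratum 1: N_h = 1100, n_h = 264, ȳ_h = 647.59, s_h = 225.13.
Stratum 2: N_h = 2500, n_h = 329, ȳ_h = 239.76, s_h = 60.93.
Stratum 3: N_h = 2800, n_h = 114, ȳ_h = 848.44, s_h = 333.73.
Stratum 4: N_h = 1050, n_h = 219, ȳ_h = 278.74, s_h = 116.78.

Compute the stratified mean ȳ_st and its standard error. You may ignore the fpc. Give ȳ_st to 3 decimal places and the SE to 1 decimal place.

ȳ_st ≈ 534.236, SE ≈ 12.0

ȳ_st = Σ W_h ȳ_h = (1100·647.59 + 2500·239.76 + 2800·848.44 + 1050·278.74)/7450 = 534.23597
V̂(ȳ_st) = Σ W_h² s_h²/n_h, with W_h = N_h/N and N = 7450:
  stratum 1: (1100/7450)²·225.13²/264 = 4.18539
  stratum 2: (2500/7450)²·60.93²/329 = 1.27067
  stratum 3: (2800/7450)²·333.73²/114 = 138.003
  stratum 4: (1050/7450)²·116.78²/219 = 1.23697
V̂(ȳ_st) = 144.696
SE(ȳ_st) = √144.696 = 12.029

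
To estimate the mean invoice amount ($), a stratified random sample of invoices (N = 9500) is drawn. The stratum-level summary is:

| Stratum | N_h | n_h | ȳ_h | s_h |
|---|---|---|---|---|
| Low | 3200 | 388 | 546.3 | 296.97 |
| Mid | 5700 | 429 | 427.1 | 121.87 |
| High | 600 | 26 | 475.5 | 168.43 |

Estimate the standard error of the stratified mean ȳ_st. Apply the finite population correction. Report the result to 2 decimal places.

SE(ȳ_st) ≈ 6.19

V̂(ȳ_st) = Σ W_h² (1 − n_h/N_h) s_h²/n_h, with W_h = N_h/N and N = 9500:
  stratum Low: (3200/9500)²·(1 − 388/3200)·296.97²/388 = 22.6627
  stratum Mid: (5700/9500)²·(1 − 429/5700)·121.87²/429 = 11.5254
  stratum High: (600/9500)²·(1 − 26/600)·168.43²/26 = 4.16372
V̂(ȳ_st) = 38.3518
SE(ȳ_st) = √38.3518 = 6.19289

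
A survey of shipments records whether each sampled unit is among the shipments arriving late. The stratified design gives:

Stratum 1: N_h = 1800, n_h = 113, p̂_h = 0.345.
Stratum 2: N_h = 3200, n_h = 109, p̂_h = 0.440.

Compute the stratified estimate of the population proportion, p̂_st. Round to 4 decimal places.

p̂_st ≈ 0.4058

N = 5000; stratum weights W_h = N_h/N.
p̂_st = Σ W_h p̂_h = (1800·0.345 + 3200·0.440)/5000 = 0.40580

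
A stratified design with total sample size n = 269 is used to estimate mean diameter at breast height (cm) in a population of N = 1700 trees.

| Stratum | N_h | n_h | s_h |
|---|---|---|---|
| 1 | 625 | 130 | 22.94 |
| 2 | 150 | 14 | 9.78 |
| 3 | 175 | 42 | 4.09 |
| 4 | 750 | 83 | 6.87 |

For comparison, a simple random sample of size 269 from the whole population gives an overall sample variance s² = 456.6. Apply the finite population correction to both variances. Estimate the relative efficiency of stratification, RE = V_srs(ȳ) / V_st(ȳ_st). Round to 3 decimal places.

V̂(ȳ_st) = Σ W_h² (1 − n_h/N_h) s_h²/n_h, with W_h = N_h/N and N = 1700:
  stratum 1: (625/1700)²·(1 − 130/625)·22.94²/130 = 0.433342
  stratum 2: (150/1700)²·(1 − 14/150)·9.78²/14 = 0.0482261
  stratum 3: (175/1700)²·(1 − 42/175)·4.09²/42 = 0.00320767
  stratum 4: (750/1700)²·(1 − 83/750)·6.87²/83 = 0.0984294
V_st = 0.583205
V_srs = (1 − 269/1700)·456.6/269 = 1.42881
Relative efficiency = V_srs / V_st = 1.42881/0.583205 = 2.4499

RE ≈ 2.450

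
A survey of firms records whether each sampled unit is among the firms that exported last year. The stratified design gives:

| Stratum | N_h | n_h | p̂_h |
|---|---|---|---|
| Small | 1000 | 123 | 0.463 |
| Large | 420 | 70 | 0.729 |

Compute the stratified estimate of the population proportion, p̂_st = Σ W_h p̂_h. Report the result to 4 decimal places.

p̂_st ≈ 0.5417

N = 1420; stratum weights W_h = N_h/N.
p̂_st = Σ W_h p̂_h = (1000·0.463 + 420·0.729)/1420 = 0.54168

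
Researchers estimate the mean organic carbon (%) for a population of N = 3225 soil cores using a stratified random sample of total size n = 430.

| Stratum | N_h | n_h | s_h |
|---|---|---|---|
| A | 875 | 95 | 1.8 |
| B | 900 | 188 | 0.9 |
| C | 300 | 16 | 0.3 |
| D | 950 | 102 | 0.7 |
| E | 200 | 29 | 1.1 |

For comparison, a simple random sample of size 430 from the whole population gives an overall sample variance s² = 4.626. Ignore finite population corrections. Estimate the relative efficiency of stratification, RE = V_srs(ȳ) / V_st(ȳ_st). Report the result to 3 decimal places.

RE ≈ 3.098

V̂(ȳ_st) = Σ W_h² s_h²/n_h, with W_h = N_h/N and N = 3225:
  stratum A: (875/3225)²·1.8²/95 = 0.0025106
  stratum B: (900/3225)²·0.9²/188 = 0.000335547
  stratum C: (300/3225)²·0.3²/16 = 4.8675e-05
  stratum D: (950/3225)²·0.7²/102 = 0.000416854
  stratum E: (200/3225)²·1.1²/29 = 0.000160468
V_st = 0.00347215
V_srs = s²/n = 4.626/430 = 0.0107581
Relative efficiency = V_srs / V_st = 0.0107581/0.00347215 = 3.0984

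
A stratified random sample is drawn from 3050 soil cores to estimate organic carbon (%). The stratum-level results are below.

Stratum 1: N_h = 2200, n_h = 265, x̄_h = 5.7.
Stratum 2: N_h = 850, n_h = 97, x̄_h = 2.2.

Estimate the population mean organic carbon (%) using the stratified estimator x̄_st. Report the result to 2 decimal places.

x̄_st ≈ 4.72

N = Σ N_h = 3050. Stratum weights W_h = N_h/N.
x̄_st = (2200·5.7 + 850·2.2) / 3050 = 4.7246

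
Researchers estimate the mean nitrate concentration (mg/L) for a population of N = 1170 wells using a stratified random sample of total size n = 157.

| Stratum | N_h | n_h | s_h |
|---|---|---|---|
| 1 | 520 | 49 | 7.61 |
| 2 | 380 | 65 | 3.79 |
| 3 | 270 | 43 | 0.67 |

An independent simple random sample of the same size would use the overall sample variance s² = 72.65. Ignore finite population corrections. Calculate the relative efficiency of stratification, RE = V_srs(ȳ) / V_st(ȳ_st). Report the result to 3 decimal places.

RE ≈ 1.798

V̂(ȳ_st) = Σ W_h² s_h²/n_h, with W_h = N_h/N and N = 1170:
  stratum 1: (520/1170)²·7.61²/49 = 0.233458
  stratum 2: (380/1170)²·3.79²/65 = 0.023311
  stratum 3: (270/1170)²·0.67²/43 = 0.000555952
V_st = 0.257325
V_srs = s²/n = 72.65/157 = 0.462739
Relative efficiency = V_srs / V_st = 0.462739/0.257325 = 1.7983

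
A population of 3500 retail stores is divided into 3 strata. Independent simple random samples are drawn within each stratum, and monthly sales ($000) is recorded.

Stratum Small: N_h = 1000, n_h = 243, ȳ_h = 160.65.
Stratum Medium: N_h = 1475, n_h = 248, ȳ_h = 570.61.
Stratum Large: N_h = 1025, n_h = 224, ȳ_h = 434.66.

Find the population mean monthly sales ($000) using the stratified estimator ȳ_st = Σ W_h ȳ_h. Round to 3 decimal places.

ȳ_st ≈ 413.665

N = Σ N_h = 3500. Stratum weights W_h = N_h/N.
ȳ_st = (1000·160.65 + 1475·570.61 + 1025·434.66) / 3500 = 413.66464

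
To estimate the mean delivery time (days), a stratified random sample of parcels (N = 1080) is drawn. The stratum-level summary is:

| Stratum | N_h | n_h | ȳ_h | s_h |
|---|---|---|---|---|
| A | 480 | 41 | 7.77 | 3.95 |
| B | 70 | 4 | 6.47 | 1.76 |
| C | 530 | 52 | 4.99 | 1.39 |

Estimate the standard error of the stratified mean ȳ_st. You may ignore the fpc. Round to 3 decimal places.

SE(ȳ_st) ≈ 0.296

V̂(ȳ_st) = Σ W_h² s_h²/n_h, with W_h = N_h/N and N = 1080:
  stratum A: (480/1080)²·3.95²/41 = 0.0751701
  stratum B: (70/1080)²·1.76²/4 = 0.00325322
  stratum C: (530/1080)²·1.39²/52 = 0.00894809
V̂(ȳ_st) = 0.0873714
SE(ȳ_st) = √0.0873714 = 0.295587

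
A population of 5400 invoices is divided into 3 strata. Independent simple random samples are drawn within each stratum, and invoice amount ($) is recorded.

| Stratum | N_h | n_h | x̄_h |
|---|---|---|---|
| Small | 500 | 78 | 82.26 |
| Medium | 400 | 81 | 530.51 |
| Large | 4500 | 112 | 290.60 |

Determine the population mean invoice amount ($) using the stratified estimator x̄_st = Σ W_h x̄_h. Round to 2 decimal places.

x̄_st ≈ 289.08

N = Σ N_h = 5400. Stratum weights W_h = N_h/N.
x̄_st = (500·82.26 + 400·530.51 + 4500·290.60) / 5400 = 289.0804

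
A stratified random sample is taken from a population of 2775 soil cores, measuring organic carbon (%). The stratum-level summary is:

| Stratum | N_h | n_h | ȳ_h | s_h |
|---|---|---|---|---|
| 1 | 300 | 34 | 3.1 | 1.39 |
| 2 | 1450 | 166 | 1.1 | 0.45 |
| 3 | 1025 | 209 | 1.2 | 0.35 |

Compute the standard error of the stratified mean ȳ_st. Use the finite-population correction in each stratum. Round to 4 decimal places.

V̂(ȳ_st) = Σ W_h² (1 − n_h/N_h) s_h²/n_h, with W_h = N_h/N and N = 2775:
  stratum 1: (300/2775)²·(1 − 34/300)·1.39²/34 = 0.000588881
  stratum 2: (1450/2775)²·(1 − 166/1450)·0.45²/166 = 0.000294933
  stratum 3: (1025/2775)²·(1 − 209/1025)·0.35²/209 = 6.36616e-05
V̂(ȳ_st) = 0.000947476
SE(ȳ_st) = √0.000947476 = 0.0307811

SE(ȳ_st) ≈ 0.0308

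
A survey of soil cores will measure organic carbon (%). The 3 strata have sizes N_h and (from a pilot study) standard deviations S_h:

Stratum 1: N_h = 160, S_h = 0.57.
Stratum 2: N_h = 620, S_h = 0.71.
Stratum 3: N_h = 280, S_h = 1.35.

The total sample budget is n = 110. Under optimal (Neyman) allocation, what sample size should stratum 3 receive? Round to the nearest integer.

46

Neyman allocation: n_h = n · N_h S_h / Σ N_i S_i, with n = 110.
  stratum 1: N_h·S_h = 160·0.57 = 91.20
  stratum 2: N_h·S_h = 620·0.71 = 440.20
  stratum 3: N_h·S_h = 280·1.35 = 378.00
Σ N_h S_h = 909.40
n for stratum 3 = 110·378.00/909.40 = 45.722 → 46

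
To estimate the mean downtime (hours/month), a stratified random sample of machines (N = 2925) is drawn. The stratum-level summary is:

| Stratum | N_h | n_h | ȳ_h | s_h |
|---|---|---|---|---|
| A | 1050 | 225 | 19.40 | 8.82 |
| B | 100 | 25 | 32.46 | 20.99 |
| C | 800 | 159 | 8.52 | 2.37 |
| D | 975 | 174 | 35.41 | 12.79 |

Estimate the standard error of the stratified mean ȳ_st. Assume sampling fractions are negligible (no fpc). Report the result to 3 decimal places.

V̂(ȳ_st) = Σ W_h² s_h²/n_h, with W_h = N_h/N and N = 2925:
  stratum A: (1050/2925)²·8.82²/225 = 0.0445535
  stratum B: (100/2925)²·20.99²/25 = 0.0205984
  stratum C: (800/2925)²·2.37²/159 = 0.00264258
  stratum D: (975/2925)²·12.79²/174 = 0.10446
V̂(ȳ_st) = 0.172254
SE(ȳ_st) = √0.172254 = 0.415035

SE(ȳ_st) ≈ 0.415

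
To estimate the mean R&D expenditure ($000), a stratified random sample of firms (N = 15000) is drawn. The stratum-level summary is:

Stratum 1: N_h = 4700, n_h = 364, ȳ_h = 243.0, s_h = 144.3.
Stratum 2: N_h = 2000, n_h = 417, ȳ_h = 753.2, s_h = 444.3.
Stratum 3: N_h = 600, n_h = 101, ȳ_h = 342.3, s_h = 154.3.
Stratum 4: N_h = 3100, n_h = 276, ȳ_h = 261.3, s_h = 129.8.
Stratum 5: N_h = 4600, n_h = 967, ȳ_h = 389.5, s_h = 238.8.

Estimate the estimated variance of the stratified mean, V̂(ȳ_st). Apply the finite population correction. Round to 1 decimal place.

V̂(ȳ_st) ≈ 18.9

V̂(ȳ_st) = Σ W_h² (1 − n_h/N_h) s_h²/n_h, with W_h = N_h/N and N = 15000:
  stratum 1: (4700/15000)²·(1 − 364/4700)·144.3²/364 = 5.18127
  stratum 2: (2000/15000)²·(1 − 417/2000)·444.3²/417 = 6.66108
  stratum 3: (600/15000)²·(1 − 101/600)·154.3²/101 = 0.313675
  stratum 4: (3100/15000)²·(1 − 276/3100)·129.8²/276 = 2.37511
  stratum 5: (4600/15000)²·(1 − 967/4600)·238.8²/967 = 4.38009
V̂(ȳ_st) = 18.9112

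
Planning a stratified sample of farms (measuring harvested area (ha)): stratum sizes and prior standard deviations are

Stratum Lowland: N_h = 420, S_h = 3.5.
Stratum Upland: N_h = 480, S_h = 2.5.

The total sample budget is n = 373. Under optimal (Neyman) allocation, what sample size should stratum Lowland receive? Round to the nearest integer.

205

Neyman allocation: n_h = n · N_h S_h / Σ N_i S_i, with n = 373.
  stratum Lowland: N_h·S_h = 420·3.5 = 1470.00
  stratum Upland: N_h·S_h = 480·2.5 = 1200.00
Σ N_h S_h = 2670.00
n for stratum Lowland = 373·1470.00/2670.00 = 205.360 → 205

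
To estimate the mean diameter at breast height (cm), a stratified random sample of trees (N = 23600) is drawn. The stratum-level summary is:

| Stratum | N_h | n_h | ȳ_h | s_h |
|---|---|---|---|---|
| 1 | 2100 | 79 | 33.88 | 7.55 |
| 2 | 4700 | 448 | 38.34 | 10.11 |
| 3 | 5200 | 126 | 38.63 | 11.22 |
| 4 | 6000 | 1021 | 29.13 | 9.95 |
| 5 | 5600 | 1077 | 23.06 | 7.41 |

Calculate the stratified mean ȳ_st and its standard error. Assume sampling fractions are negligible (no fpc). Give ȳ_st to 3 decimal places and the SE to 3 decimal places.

ȳ_st ≈ 32.040, SE ≈ 0.269

ȳ_st = Σ W_h ȳ_h = (2100·33.88 + 4700·38.34 + 5200·38.63 + 6000·29.13 + 5600·23.06)/23600 = 32.03975
V̂(ȳ_st) = Σ W_h² s_h²/n_h, with W_h = N_h/N and N = 23600:
  stratum 1: (2100/23600)²·7.55²/79 = 0.00571323
  stratum 2: (4700/23600)²·10.11²/448 = 0.0090489
  stratum 3: (5200/23600)²·11.22²/126 = 0.0485063
  stratum 4: (6000/23600)²·9.95²/1021 = 0.00626757
  stratum 5: (5600/23600)²·7.41²/1077 = 0.0028706
V̂(ȳ_st) = 0.0724066
SE(ȳ_st) = √0.0724066 = 0.269085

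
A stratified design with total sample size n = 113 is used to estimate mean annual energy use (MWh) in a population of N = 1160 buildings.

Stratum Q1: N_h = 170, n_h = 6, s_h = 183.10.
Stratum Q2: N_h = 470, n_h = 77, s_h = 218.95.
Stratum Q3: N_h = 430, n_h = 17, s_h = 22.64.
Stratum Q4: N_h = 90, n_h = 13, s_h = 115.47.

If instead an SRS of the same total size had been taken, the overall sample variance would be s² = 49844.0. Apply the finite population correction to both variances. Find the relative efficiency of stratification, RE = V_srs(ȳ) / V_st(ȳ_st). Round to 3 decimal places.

RE ≈ 1.891

V̂(ȳ_st) = Σ W_h² (1 − n_h/N_h) s_h²/n_h, with W_h = N_h/N and N = 1160:
  stratum Q1: (170/1160)²·(1 − 6/170)·183.10²/6 = 115.772
  stratum Q2: (470/1160)²·(1 − 77/470)·218.95²/77 = 85.4621
  stratum Q3: (430/1160)²·(1 − 17/430)·22.64²/17 = 3.9793
  stratum Q4: (90/1160)²·(1 − 13/90)·115.47²/13 = 5.28217
V_st = 210.495
V_srs = (1 − 113/1160)·49844.0/113 = 398.128
Relative efficiency = V_srs / V_st = 398.128/210.495 = 1.8914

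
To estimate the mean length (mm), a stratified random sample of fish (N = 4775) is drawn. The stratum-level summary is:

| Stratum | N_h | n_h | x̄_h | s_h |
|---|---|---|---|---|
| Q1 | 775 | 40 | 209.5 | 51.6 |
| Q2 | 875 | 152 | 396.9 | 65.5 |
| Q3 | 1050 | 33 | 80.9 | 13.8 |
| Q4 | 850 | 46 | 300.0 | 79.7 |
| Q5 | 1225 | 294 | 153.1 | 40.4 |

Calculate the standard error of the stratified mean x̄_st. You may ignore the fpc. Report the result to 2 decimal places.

V̂(x̄_st) = Σ W_h² s_h²/n_h, with W_h = N_h/N and N = 4775:
  stratum Q1: (775/4775)²·51.6²/40 = 1.75346
  stratum Q2: (875/4775)²·65.5²/152 = 0.947782
  stratum Q3: (1050/4775)²·13.8²/33 = 0.279046
  stratum Q4: (850/4775)²·79.7²/46 = 4.37572
  stratum Q5: (1225/4775)²·40.4²/294 = 0.365377
V̂(x̄_st) = 7.72139
SE(x̄_st) = √7.72139 = 2.77874

SE(x̄_st) ≈ 2.78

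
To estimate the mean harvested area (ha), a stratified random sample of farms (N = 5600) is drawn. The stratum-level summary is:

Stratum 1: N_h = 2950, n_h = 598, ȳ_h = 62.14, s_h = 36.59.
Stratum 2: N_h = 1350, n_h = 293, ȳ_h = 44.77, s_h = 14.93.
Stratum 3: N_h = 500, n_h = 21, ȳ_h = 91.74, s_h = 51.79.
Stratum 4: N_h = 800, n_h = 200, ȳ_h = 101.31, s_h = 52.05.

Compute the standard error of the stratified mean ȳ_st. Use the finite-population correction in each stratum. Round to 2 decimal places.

V̂(ȳ_st) = Σ W_h² (1 − n_h/N_h) s_h²/n_h, with W_h = N_h/N and N = 5600:
  stratum 1: (2950/5600)²·(1 − 598/2950)·36.59²/598 = 0.495344
  stratum 2: (1350/5600)²·(1 − 293/1350)·14.93²/293 = 0.0346166
  stratum 3: (500/5600)²·(1 − 21/500)·51.79²/21 = 0.975443
  stratum 4: (800/5600)²·(1 − 200/800)·52.05²/200 = 0.207337
V̂(ȳ_st) = 1.71274
SE(ȳ_st) = √1.71274 = 1.30872

SE(ȳ_st) ≈ 1.31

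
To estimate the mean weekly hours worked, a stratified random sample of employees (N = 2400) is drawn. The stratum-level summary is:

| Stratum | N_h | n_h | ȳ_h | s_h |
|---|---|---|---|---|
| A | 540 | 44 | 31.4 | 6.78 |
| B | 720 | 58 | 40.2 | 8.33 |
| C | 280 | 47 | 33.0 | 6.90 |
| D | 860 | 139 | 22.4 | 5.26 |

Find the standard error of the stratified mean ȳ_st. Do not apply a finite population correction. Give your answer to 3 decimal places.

V̂(ȳ_st) = Σ W_h² s_h²/n_h, with W_h = N_h/N and N = 2400:
  stratum A: (540/2400)²·6.78²/44 = 0.0528898
  stratum B: (720/2400)²·8.33²/58 = 0.107672
  stratum C: (280/2400)²·6.90²/47 = 0.0137878
  stratum D: (860/2400)²·5.26²/139 = 0.0255582
V̂(ȳ_st) = 0.199908
SE(ȳ_st) = √0.199908 = 0.447111

SE(ȳ_st) ≈ 0.447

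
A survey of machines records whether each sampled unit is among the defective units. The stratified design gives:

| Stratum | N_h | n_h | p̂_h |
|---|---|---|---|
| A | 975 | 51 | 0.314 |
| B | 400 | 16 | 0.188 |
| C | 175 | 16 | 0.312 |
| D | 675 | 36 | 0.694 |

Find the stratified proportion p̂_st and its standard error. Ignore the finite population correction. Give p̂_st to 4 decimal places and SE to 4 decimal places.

N = 2225; stratum weights W_h = N_h/N.
p̂_st = Σ W_h p̂_h = (975·0.314 + 400·0.188 + 175·0.312 + 675·0.694)/2225 = 0.40647
V̂(p̂_st) = Σ W_h² p̂_h(1−p̂_h)/(n_h−1):
  stratum A: (975/2225)²·0.314·0.686/50 = 0.000827243
  stratum B: (400/2225)²·0.188·0.812/15 = 0.000328914
  stratum C: (175/2225)²·0.312·0.688/15 = 8.85254e-05
  stratum D: (675/2225)²·0.694·0.306/35 = 0.000558419
V̂(p̂_st) = 0.0018031; SE = √V̂ = 0.0424629

p̂_st ≈ 0.4065, SE ≈ 0.0425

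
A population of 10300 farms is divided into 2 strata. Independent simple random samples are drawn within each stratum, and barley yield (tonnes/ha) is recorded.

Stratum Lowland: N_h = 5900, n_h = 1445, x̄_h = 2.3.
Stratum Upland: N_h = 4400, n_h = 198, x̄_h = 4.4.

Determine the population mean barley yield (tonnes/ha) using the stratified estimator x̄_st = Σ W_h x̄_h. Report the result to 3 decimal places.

N = Σ N_h = 10300. Stratum weights W_h = N_h/N.
x̄_st = (5900·2.3 + 4400·4.4) / 10300 = 3.19709

x̄_st ≈ 3.197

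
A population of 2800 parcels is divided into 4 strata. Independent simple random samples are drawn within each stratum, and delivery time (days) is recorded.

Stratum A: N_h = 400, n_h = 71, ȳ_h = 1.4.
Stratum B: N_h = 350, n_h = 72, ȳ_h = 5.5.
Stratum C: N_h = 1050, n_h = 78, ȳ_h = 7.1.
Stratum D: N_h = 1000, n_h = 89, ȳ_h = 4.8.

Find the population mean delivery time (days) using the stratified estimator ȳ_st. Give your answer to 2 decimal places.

N = Σ N_h = 2800. Stratum weights W_h = N_h/N.
ȳ_st = (400·1.4 + 350·5.5 + 1050·7.1 + 1000·4.8) / 2800 = 5.2643

ȳ_st ≈ 5.26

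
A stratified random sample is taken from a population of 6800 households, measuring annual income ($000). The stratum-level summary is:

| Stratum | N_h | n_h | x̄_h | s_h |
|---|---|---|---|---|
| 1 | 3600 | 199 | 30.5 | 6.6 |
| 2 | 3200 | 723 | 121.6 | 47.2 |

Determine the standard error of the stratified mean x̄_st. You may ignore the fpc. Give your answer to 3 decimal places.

V̂(x̄_st) = Σ W_h² s_h²/n_h, with W_h = N_h/N and N = 6800:
  stratum 1: (3600/6800)²·6.6²/199 = 0.061351
  stratum 2: (3200/6800)²·47.2²/723 = 0.682382
V̂(x̄_st) = 0.743733
SE(x̄_st) = √0.743733 = 0.8624

SE(x̄_st) ≈ 0.862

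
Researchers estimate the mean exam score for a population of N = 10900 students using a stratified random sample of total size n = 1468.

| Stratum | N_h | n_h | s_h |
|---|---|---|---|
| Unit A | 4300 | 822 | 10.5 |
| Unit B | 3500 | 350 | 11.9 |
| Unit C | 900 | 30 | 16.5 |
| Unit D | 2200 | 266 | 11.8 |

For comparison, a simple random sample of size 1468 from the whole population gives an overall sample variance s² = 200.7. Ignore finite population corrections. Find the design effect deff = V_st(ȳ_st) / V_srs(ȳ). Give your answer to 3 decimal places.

deff ≈ 1.066

V̂(ȳ_st) = Σ W_h² s_h²/n_h, with W_h = N_h/N and N = 10900:
  stratum Unit A: (4300/10900)²·10.5²/822 = 0.0208733
  stratum Unit B: (3500/10900)²·11.9²/350 = 0.0417166
  stratum Unit C: (900/10900)²·16.5²/30 = 0.0618698
  stratum Unit D: (2200/10900)²·11.8²/266 = 0.0213243
V_st = 0.145784
V_srs = s²/n = 200.7/1468 = 0.136717
deff = V_st / V_srs = 0.145784/0.136717 = 1.0663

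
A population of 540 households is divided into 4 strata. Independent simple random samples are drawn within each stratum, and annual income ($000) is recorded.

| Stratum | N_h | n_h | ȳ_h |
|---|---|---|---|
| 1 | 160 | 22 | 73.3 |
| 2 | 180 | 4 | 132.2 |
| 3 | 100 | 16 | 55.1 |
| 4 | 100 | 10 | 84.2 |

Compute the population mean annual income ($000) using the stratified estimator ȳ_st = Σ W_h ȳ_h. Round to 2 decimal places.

ȳ_st ≈ 91.58

N = Σ N_h = 540. Stratum weights W_h = N_h/N.
ȳ_st = (160·73.3 + 180·132.2 + 100·55.1 + 100·84.2) / 540 = 91.5815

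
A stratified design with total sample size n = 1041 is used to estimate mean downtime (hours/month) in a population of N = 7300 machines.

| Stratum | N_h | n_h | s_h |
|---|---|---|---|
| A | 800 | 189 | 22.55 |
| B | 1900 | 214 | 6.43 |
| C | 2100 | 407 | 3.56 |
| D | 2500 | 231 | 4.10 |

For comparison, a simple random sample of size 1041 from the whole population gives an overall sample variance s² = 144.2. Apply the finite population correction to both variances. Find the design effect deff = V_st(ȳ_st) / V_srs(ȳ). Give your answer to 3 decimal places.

deff ≈ 0.388

V̂(ȳ_st) = Σ W_h² (1 − n_h/N_h) s_h²/n_h, with W_h = N_h/N and N = 7300:
  stratum A: (800/7300)²·(1 − 189/800)·22.55²/189 = 0.0246784
  stratum B: (1900/7300)²·(1 − 214/1900)·6.43²/214 = 0.0116138
  stratum C: (2100/7300)²·(1 − 407/2100)·3.56²/407 = 0.00207748
  stratum D: (2500/7300)²·(1 − 231/2500)·4.10²/231 = 0.00774613
V_st = 0.0461158
V_srs = (1 − 1041/7300)·144.2/1041 = 0.118767
deff = V_st / V_srs = 0.0461158/0.118767 = 0.3883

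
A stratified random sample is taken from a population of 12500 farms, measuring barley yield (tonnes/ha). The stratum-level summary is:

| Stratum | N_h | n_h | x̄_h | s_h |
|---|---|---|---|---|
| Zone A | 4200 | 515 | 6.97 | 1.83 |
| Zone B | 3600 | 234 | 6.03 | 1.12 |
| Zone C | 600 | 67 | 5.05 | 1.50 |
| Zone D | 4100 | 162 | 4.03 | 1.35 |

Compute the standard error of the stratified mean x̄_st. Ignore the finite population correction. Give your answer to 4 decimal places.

SE(x̄_st) ≈ 0.0497

V̂(x̄_st) = Σ W_h² s_h²/n_h, with W_h = N_h/N and N = 12500:
  stratum Zone A: (4200/12500)²·1.83²/515 = 0.000734131
  stratum Zone B: (3600/12500)²·1.12²/234 = 0.000444637
  stratum Zone C: (600/12500)²·1.50²/67 = 7.73731e-05
  stratum Zone D: (4100/12500)²·1.35²/162 = 0.00121032
V̂(x̄_st) = 0.00246646
SE(x̄_st) = √0.00246646 = 0.0496635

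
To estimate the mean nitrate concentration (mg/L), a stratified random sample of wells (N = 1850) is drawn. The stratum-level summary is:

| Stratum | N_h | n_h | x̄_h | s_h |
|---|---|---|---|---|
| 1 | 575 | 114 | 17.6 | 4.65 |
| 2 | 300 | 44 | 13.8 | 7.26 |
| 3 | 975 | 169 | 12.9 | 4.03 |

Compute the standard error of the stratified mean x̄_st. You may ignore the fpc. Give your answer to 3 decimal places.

V̂(x̄_st) = Σ W_h² s_h²/n_h, with W_h = N_h/N and N = 1850:
  stratum 1: (575/1850)²·4.65²/114 = 0.0183229
  stratum 2: (300/1850)²·7.26²/44 = 0.0315007
  stratum 3: (975/1850)²·4.03²/169 = 0.0266925
V̂(x̄_st) = 0.076516
SE(x̄_st) = √0.076516 = 0.276615

SE(x̄_st) ≈ 0.277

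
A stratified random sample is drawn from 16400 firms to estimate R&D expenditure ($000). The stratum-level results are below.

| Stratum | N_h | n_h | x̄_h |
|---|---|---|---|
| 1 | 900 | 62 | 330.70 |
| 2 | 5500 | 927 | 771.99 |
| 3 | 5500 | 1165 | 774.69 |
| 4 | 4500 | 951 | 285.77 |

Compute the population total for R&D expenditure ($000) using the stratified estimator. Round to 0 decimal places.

τ̂_st = Σ N_h x̄_h = 900·330.70 + 5500·771.99 + 5500·774.69 + 4500·285.77 = 10090335

τ̂_st ≈ 10090335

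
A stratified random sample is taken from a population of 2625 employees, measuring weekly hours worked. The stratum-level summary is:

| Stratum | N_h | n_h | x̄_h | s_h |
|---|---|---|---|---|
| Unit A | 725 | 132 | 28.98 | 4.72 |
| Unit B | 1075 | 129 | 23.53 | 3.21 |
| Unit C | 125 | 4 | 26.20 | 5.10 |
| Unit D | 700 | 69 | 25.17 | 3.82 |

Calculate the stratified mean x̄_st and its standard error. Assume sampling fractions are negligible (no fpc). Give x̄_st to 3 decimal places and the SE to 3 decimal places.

x̄_st = Σ W_h x̄_h = (725·28.98 + 1075·23.53 + 125·26.20 + 700·25.17)/2625 = 25.59971
V̂(x̄_st) = Σ W_h² s_h²/n_h, with W_h = N_h/N and N = 2625:
  stratum Unit A: (725/2625)²·4.72²/132 = 0.0128744
  stratum Unit B: (1075/2625)²·3.21²/129 = 0.0133961
  stratum Unit C: (125/2625)²·5.10²/4 = 0.0147449
  stratum Unit D: (700/2625)²·3.82²/69 = 0.0150389
V̂(x̄_st) = 0.0560543
SE(x̄_st) = √0.0560543 = 0.236758

x̄_st ≈ 25.600, SE ≈ 0.237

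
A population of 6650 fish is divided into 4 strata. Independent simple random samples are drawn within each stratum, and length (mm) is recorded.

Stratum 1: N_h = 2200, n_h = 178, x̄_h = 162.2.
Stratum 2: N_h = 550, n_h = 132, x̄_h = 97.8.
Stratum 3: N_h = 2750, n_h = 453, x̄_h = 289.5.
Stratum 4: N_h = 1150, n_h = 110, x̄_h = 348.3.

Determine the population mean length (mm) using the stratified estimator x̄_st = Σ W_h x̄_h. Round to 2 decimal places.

N = Σ N_h = 6650. Stratum weights W_h = N_h/N.
x̄_st = (2200·162.2 + 550·97.8 + 2750·289.5 + 1150·348.3) / 6650 = 241.6992

x̄_st ≈ 241.70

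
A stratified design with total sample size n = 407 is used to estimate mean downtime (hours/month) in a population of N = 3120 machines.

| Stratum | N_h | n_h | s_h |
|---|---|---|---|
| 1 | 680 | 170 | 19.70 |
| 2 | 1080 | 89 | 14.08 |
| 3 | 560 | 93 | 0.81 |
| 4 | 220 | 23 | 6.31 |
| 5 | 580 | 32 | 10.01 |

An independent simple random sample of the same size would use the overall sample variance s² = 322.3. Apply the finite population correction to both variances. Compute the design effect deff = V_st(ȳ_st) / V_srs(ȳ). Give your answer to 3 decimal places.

deff ≈ 0.634

V̂(ȳ_st) = Σ W_h² (1 − n_h/N_h) s_h²/n_h, with W_h = N_h/N and N = 3120:
  stratum 1: (680/3120)²·(1 − 170/680)·19.70²/170 = 0.0813305
  stratum 2: (1080/3120)²·(1 − 89/1080)·14.08²/89 = 0.244908
  stratum 3: (560/3120)²·(1 − 93/560)·0.81²/93 = 0.000189532
  stratum 4: (220/3120)²·(1 − 23/220)·6.31²/23 = 0.00770745
  stratum 5: (580/3120)²·(1 − 32/580)·10.01²/32 = 0.102239
V_st = 0.436375
V_srs = (1 − 407/3120)·322.3/407 = 0.688591
deff = V_st / V_srs = 0.436375/0.688591 = 0.6337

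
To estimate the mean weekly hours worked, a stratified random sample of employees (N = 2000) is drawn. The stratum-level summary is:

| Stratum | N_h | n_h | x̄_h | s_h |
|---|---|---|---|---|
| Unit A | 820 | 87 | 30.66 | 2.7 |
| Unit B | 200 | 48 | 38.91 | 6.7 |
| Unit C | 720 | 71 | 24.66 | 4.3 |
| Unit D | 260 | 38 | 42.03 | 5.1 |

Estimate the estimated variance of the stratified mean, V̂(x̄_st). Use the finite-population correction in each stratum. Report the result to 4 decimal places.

V̂(x̄_st) ≈ 0.0600

V̂(x̄_st) = Σ W_h² (1 − n_h/N_h) s_h²/n_h, with W_h = N_h/N and N = 2000:
  stratum Unit A: (820/2000)²·(1 − 87/820)·2.7²/87 = 0.0125912
  stratum Unit B: (200/2000)²·(1 − 48/200)·6.7²/48 = 0.00710758
  stratum Unit C: (720/2000)²·(1 − 71/720)·4.3²/71 = 0.0304226
  stratum Unit D: (260/2000)²·(1 − 38/260)·5.1²/38 = 0.00987696
V̂(x̄_st) = 0.0599983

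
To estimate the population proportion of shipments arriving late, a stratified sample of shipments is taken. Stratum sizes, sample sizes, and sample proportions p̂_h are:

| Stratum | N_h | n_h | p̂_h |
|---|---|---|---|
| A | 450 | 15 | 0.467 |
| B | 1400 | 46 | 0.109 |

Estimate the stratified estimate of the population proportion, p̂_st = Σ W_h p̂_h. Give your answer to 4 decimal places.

p̂_st ≈ 0.1961

N = 1850; stratum weights W_h = N_h/N.
p̂_st = Σ W_h p̂_h = (450·0.467 + 1400·0.109)/1850 = 0.19608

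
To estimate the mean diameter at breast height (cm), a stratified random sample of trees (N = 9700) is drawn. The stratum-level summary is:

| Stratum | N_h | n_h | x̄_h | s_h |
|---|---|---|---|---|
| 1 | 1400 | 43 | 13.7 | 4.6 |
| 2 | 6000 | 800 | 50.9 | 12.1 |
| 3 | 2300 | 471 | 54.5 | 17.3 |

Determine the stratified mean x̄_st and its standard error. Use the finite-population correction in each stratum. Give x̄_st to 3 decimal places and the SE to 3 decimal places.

x̄_st ≈ 46.385, SE ≈ 0.315

x̄_st = Σ W_h x̄_h = (1400·13.7 + 6000·50.9 + 2300·54.5)/9700 = 46.38454
V̂(x̄_st) = Σ W_h² (1 − n_h/N_h) s_h²/n_h, with W_h = N_h/N and N = 9700:
  stratum 1: (1400/9700)²·(1 − 43/1400)·4.6²/43 = 0.009936
  stratum 2: (6000/9700)²·(1 − 800/6000)·12.1²/800 = 0.0606865
  stratum 3: (2300/9700)²·(1 − 471/2300)·17.3²/471 = 0.0284099
V̂(x̄_st) = 0.0990323
SE(x̄_st) = √0.0990323 = 0.314694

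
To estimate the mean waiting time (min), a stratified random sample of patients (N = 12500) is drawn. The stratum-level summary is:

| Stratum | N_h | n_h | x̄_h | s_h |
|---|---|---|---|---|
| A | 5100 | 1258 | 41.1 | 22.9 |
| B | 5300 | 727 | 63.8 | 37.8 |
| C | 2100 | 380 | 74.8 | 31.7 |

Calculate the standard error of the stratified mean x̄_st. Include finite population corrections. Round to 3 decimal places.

V̂(x̄_st) = Σ W_h² (1 − n_h/N_h) s_h²/n_h, with W_h = N_h/N and N = 12500:
  stratum A: (5100/12500)²·(1 − 1258/5100)·22.9²/1258 = 0.0522755
  stratum B: (5300/12500)²·(1 − 727/5300)·37.8²/727 = 0.304864
  stratum C: (2100/12500)²·(1 − 380/2100)·31.7²/380 = 0.0611312
V̂(x̄_st) = 0.418271
SE(x̄_st) = √0.418271 = 0.646738

SE(x̄_st) ≈ 0.647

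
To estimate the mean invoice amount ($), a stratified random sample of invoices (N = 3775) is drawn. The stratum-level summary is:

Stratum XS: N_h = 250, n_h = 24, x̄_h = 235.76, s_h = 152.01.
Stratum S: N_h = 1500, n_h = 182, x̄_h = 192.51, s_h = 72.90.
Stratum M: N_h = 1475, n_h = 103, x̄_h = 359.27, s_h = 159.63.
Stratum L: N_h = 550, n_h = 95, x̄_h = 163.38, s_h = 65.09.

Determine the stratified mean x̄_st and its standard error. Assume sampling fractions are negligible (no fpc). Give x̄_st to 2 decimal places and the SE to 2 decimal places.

x̄_st ≈ 256.29, SE ≈ 6.90

x̄_st = Σ W_h x̄_h = (250·235.76 + 1500·192.51 + 1475·359.27 + 550·163.38)/3775 = 256.28801
V̂(x̄_st) = Σ W_h² s_h²/n_h, with W_h = N_h/N and N = 3775:
  stratum XS: (250/3775)²·152.01²/24 = 4.22259
  stratum S: (1500/3775)²·72.90²/182 = 4.61033
  stratum M: (1475/3775)²·159.63²/103 = 37.7696
  stratum L: (550/3775)²·65.09²/95 = 0.946665
V̂(x̄_st) = 47.5492
SE(x̄_st) = √47.5492 = 6.89559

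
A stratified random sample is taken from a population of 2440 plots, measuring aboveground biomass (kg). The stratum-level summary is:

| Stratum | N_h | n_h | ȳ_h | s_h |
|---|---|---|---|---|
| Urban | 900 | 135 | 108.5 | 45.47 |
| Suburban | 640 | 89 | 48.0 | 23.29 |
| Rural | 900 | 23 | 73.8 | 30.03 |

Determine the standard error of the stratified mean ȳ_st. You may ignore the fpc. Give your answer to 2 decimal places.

V̂(ȳ_st) = Σ W_h² s_h²/n_h, with W_h = N_h/N and N = 2440:
  stratum Urban: (900/2440)²·45.47²/135 = 2.08363
  stratum Suburban: (640/2440)²·23.29²/89 = 0.419304
  stratum Rural: (900/2440)²·30.03²/23 = 5.33443
V̂(ȳ_st) = 7.83737
SE(ȳ_st) = √7.83737 = 2.79953

SE(ȳ_st) ≈ 2.80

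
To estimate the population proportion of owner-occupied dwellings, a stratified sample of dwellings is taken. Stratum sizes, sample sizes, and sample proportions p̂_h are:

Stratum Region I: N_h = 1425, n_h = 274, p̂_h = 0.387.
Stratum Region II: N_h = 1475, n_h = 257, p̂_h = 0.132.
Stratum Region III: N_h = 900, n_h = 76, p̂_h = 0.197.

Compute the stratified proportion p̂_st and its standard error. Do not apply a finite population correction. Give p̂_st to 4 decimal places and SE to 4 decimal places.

p̂_st ≈ 0.2430, SE ≈ 0.0175

N = 3800; stratum weights W_h = N_h/N.
p̂_st = Σ W_h p̂_h = (1425·0.387 + 1475·0.132 + 900·0.197)/3800 = 0.24302
V̂(p̂_st) = Σ W_h² p̂_h(1−p̂_h)/(n_h−1):
  stratum Region I: (1425/3800)²·0.387·0.613/273 = 0.0001222
  stratum Region II: (1475/3800)²·0.132·0.868/256 = 6.74327e-05
  stratum Region III: (900/3800)²·0.197·0.803/75 = 0.000118315
V̂(p̂_st) = 0.000307947; SE = √V̂ = 0.0175484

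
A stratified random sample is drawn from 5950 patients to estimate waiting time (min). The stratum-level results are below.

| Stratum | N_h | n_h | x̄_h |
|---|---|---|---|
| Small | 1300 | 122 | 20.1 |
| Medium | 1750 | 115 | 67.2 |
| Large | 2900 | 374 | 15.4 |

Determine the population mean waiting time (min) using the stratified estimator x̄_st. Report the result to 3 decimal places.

N = Σ N_h = 5950. Stratum weights W_h = N_h/N.
x̄_st = (1300·20.1 + 1750·67.2 + 2900·15.4) / 5950 = 31.66218

x̄_st ≈ 31.662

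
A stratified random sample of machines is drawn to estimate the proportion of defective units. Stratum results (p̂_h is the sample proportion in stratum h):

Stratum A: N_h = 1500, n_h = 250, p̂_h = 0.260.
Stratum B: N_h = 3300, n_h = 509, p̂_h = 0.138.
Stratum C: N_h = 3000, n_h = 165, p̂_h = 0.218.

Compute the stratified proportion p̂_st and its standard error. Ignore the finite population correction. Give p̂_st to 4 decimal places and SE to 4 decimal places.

p̂_st ≈ 0.1922, SE ≈ 0.0150

N = 7800; stratum weights W_h = N_h/N.
p̂_st = Σ W_h p̂_h = (1500·0.260 + 3300·0.138 + 3000·0.218)/7800 = 0.19223
V̂(p̂_st) = Σ W_h² p̂_h(1−p̂_h)/(n_h−1):
  stratum A: (1500/7800)²·0.260·0.740/249 = 2.85758e-05
  stratum B: (3300/7800)²·0.138·0.862/508 = 4.19142e-05
  stratum C: (3000/7800)²·0.218·0.782/164 = 0.00015377
V̂(p̂_st) = 0.00022426; SE = √V̂ = 0.0149753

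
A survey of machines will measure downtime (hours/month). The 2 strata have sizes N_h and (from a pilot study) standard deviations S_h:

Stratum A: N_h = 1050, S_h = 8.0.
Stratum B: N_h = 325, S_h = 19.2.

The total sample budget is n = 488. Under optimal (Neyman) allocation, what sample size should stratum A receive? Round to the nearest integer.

280

Neyman allocation: n_h = n · N_h S_h / Σ N_i S_i, with n = 488.
  stratum A: N_h·S_h = 1050·8.0 = 8400.00
  stratum B: N_h·S_h = 325·19.2 = 6240.00
Σ N_h S_h = 14640.00
n for stratum A = 488·8400.00/14640.00 = 280.000 → 280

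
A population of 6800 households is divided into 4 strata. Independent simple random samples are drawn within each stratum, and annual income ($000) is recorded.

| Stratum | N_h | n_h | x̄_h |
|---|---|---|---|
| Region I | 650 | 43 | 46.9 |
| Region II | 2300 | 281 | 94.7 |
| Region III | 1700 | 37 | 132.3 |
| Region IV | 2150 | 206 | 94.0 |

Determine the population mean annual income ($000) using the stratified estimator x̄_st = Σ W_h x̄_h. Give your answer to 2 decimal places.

x̄_st ≈ 99.31

N = Σ N_h = 6800. Stratum weights W_h = N_h/N.
x̄_st = (650·46.9 + 2300·94.7 + 1700·132.3 + 2150·94.0) / 6800 = 99.3096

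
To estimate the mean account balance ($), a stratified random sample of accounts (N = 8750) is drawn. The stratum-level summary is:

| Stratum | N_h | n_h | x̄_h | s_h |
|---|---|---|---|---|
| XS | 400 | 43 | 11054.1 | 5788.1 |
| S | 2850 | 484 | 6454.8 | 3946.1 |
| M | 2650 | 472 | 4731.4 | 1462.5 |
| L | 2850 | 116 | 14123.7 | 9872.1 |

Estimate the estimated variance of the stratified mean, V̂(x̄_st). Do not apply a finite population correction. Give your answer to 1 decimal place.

V̂(x̄_st) = Σ W_h² s_h²/n_h, with W_h = N_h/N and N = 8750:
  stratum XS: (400/8750)²·5788.1²/43 = 1628.2
  stratum S: (2850/8750)²·3946.1²/484 = 3413.22
  stratum M: (2650/8750)²·1462.5²/472 = 415.648
  stratum L: (2850/8750)²·9872.1²/116 = 89132.2
V̂(x̄_st) = 94589.3

V̂(x̄_st) ≈ 94589.3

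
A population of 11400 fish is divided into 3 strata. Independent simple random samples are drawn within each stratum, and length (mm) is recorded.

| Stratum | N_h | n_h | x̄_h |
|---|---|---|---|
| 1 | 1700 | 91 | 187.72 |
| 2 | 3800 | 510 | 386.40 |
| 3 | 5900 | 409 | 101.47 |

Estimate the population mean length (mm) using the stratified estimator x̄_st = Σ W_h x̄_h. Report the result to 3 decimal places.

x̄_st ≈ 209.309

N = Σ N_h = 11400. Stratum weights W_h = N_h/N.
x̄_st = (1700·187.72 + 3800·386.40 + 5900·101.47) / 11400 = 209.30851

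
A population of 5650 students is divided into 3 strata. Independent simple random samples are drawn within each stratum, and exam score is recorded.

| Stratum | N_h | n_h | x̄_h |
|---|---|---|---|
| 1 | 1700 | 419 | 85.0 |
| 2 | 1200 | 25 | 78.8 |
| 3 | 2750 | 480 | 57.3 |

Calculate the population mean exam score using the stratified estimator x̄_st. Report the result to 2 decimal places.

x̄_st ≈ 70.20

N = Σ N_h = 5650. Stratum weights W_h = N_h/N.
x̄_st = (1700·85.0 + 1200·78.8 + 2750·57.3) / 5650 = 70.2009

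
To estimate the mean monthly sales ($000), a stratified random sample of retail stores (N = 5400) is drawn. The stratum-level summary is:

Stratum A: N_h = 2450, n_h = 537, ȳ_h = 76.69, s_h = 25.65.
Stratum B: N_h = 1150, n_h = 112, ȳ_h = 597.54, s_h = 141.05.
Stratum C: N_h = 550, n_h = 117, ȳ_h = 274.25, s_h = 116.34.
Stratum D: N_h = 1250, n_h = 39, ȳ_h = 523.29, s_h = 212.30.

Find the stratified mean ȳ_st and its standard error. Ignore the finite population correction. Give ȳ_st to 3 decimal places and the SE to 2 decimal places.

ȳ_st ≈ 311.113, SE ≈ 8.45

ȳ_st = Σ W_h ȳ_h = (2450·76.69 + 1150·597.54 + 550·274.25 + 1250·523.29)/5400 = 311.11324
V̂(ȳ_st) = Σ W_h² s_h²/n_h, with W_h = N_h/N and N = 5400:
  stratum A: (2450/5400)²·25.65²/537 = 0.2522
  stratum B: (1150/5400)²·141.05²/112 = 8.05631
  stratum C: (550/5400)²·116.34²/117 = 1.20008
  stratum D: (1250/5400)²·212.30²/39 = 61.9253
V̂(ȳ_st) = 71.4339
SE(ȳ_st) = √71.4339 = 8.45186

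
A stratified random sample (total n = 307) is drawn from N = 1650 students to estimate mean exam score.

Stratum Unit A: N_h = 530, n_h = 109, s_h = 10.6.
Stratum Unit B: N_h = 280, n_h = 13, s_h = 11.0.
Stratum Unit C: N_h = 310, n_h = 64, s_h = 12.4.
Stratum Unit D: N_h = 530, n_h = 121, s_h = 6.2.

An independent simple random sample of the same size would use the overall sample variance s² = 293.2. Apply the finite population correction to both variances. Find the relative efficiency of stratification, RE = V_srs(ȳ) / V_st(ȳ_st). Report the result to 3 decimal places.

RE ≈ 1.797

V̂(ȳ_st) = Σ W_h² (1 − n_h/N_h) s_h²/n_h, with W_h = N_h/N and N = 1650:
  stratum Unit A: (530/1650)²·(1 − 109/530)·10.6²/109 = 0.0844842
  stratum Unit B: (280/1650)²·(1 − 13/280)·11.0²/13 = 0.25559
  stratum Unit C: (310/1650)²·(1 − 64/310)·12.4²/64 = 0.0672965
  stratum Unit D: (530/1650)²·(1 − 121/530)·6.2²/121 = 0.0252947
V_st = 0.432665
V_srs = (1 − 307/1650)·293.2/307 = 0.777352
Relative efficiency = V_srs / V_st = 0.777352/0.432665 = 1.7967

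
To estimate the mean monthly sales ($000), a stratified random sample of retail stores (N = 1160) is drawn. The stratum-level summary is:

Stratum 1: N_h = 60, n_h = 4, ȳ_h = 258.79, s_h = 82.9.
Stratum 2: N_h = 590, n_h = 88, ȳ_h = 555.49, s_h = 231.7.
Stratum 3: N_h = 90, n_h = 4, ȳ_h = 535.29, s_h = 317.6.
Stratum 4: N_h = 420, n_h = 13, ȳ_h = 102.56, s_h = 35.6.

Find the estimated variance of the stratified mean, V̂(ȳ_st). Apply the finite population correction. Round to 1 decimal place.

V̂(ȳ_st) ≈ 296.0

V̂(ȳ_st) = Σ W_h² (1 − n_h/N_h) s_h²/n_h, with W_h = N_h/N and N = 1160:
  stratum 1: (60/1160)²·(1 − 4/60)·82.9²/4 = 4.29015
  stratum 2: (590/1160)²·(1 − 88/590)·231.7²/88 = 134.279
  stratum 3: (90/1160)²·(1 − 4/90)·317.6²/4 = 145.053
  stratum 4: (420/1160)²·(1 − 13/420)·35.6²/13 = 12.3847
V̂(ȳ_st) = 296.007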